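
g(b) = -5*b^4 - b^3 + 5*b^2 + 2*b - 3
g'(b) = -20*b^3 - 3*b^2 + 10*b + 2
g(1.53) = -19.22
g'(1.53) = -61.35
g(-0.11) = -3.16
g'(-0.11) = 0.89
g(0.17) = -2.52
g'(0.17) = 3.52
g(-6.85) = -10469.27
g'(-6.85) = 6221.12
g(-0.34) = -3.13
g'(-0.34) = -0.96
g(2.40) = -149.11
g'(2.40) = -267.76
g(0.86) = -0.95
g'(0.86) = -4.34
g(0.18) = -2.49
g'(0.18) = 3.59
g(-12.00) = -101259.00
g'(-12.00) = 34010.00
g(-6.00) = -6099.00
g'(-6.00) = 4154.00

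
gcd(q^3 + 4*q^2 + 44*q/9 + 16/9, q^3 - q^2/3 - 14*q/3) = q + 2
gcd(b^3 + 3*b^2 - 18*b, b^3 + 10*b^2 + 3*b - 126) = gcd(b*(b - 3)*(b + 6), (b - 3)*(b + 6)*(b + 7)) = b^2 + 3*b - 18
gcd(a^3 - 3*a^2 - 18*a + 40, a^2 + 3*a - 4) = a + 4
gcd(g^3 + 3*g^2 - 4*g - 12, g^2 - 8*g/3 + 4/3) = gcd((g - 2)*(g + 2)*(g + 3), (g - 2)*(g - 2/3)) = g - 2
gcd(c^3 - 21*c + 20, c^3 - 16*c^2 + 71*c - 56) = c - 1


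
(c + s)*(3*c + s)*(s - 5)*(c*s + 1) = 3*c^3*s^2 - 15*c^3*s + 4*c^2*s^3 - 20*c^2*s^2 + 3*c^2*s - 15*c^2 + c*s^4 - 5*c*s^3 + 4*c*s^2 - 20*c*s + s^3 - 5*s^2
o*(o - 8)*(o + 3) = o^3 - 5*o^2 - 24*o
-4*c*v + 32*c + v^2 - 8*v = (-4*c + v)*(v - 8)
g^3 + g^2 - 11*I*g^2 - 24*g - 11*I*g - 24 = (g + 1)*(g - 8*I)*(g - 3*I)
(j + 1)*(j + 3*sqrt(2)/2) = j^2 + j + 3*sqrt(2)*j/2 + 3*sqrt(2)/2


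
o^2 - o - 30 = (o - 6)*(o + 5)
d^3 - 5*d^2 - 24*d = d*(d - 8)*(d + 3)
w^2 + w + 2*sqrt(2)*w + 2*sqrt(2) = (w + 1)*(w + 2*sqrt(2))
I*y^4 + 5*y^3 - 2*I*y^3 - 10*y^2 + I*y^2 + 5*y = y*(y - 1)*(y - 5*I)*(I*y - I)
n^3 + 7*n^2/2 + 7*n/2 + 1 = (n + 1/2)*(n + 1)*(n + 2)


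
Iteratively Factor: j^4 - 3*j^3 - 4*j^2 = (j + 1)*(j^3 - 4*j^2) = j*(j + 1)*(j^2 - 4*j) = j^2*(j + 1)*(j - 4)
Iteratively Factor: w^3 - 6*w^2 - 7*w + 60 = (w - 4)*(w^2 - 2*w - 15) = (w - 4)*(w + 3)*(w - 5)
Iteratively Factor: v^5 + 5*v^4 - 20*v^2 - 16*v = (v + 1)*(v^4 + 4*v^3 - 4*v^2 - 16*v) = (v + 1)*(v + 2)*(v^3 + 2*v^2 - 8*v) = (v + 1)*(v + 2)*(v + 4)*(v^2 - 2*v) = v*(v + 1)*(v + 2)*(v + 4)*(v - 2)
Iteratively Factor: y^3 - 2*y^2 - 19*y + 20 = (y - 1)*(y^2 - y - 20) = (y - 5)*(y - 1)*(y + 4)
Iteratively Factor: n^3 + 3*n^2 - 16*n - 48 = (n + 3)*(n^2 - 16) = (n - 4)*(n + 3)*(n + 4)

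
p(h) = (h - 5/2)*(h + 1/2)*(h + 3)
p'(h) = (h - 5/2)*(h + 1/2) + (h - 5/2)*(h + 3) + (h + 1/2)*(h + 3)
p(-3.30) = -4.87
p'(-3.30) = 18.82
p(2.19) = -4.33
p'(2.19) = 11.52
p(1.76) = -7.96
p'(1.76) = 5.56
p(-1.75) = 6.64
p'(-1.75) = -1.56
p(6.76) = 301.85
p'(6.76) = 143.36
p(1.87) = -7.27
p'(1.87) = 6.98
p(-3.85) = -18.08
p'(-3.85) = 29.52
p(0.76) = -8.24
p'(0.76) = -4.00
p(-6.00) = -140.25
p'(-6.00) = 88.75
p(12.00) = 1781.25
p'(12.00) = 448.75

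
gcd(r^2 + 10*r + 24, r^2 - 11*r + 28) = 1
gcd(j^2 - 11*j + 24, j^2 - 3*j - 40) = j - 8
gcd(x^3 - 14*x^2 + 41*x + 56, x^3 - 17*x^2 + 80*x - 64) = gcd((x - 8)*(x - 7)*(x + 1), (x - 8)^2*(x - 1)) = x - 8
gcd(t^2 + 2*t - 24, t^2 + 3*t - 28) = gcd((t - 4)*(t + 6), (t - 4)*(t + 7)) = t - 4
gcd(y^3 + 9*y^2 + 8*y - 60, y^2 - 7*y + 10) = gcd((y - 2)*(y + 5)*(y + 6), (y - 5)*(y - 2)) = y - 2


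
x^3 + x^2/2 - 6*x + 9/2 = (x - 3/2)*(x - 1)*(x + 3)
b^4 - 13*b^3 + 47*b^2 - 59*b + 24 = (b - 8)*(b - 3)*(b - 1)^2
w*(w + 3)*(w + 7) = w^3 + 10*w^2 + 21*w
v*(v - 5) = v^2 - 5*v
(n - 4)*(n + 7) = n^2 + 3*n - 28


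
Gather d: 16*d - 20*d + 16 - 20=-4*d - 4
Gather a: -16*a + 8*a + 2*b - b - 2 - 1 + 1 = -8*a + b - 2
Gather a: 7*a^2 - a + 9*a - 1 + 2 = 7*a^2 + 8*a + 1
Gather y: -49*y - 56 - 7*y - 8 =-56*y - 64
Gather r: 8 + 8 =16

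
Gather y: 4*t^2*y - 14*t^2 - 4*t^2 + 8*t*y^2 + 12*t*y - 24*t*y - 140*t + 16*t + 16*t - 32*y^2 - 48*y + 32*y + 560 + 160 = -18*t^2 - 108*t + y^2*(8*t - 32) + y*(4*t^2 - 12*t - 16) + 720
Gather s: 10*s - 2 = 10*s - 2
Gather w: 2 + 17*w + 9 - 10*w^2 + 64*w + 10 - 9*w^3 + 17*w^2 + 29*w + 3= -9*w^3 + 7*w^2 + 110*w + 24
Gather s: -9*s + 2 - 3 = -9*s - 1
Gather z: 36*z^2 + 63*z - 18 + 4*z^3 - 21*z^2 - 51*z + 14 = 4*z^3 + 15*z^2 + 12*z - 4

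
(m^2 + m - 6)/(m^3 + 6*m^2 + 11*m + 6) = (m - 2)/(m^2 + 3*m + 2)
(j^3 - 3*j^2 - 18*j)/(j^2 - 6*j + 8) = j*(j^2 - 3*j - 18)/(j^2 - 6*j + 8)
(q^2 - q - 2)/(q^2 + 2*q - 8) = (q + 1)/(q + 4)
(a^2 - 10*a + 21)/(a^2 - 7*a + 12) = (a - 7)/(a - 4)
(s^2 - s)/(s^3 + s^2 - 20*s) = (s - 1)/(s^2 + s - 20)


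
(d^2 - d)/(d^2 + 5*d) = (d - 1)/(d + 5)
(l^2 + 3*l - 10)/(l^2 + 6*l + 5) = (l - 2)/(l + 1)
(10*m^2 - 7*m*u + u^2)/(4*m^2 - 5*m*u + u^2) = (10*m^2 - 7*m*u + u^2)/(4*m^2 - 5*m*u + u^2)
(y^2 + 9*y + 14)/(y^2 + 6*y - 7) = (y + 2)/(y - 1)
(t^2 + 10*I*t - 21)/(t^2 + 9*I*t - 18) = (t + 7*I)/(t + 6*I)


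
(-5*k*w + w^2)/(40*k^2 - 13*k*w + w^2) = w/(-8*k + w)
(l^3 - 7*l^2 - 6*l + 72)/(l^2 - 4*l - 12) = (l^2 - l - 12)/(l + 2)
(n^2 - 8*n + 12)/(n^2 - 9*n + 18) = (n - 2)/(n - 3)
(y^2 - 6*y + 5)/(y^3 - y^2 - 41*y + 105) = (y - 1)/(y^2 + 4*y - 21)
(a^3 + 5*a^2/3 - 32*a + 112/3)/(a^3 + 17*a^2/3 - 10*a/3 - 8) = (a^2 + 3*a - 28)/(a^2 + 7*a + 6)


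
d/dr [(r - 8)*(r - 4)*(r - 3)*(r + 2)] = 4*r^3 - 39*r^2 + 76*r + 40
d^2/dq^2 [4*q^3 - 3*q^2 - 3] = 24*q - 6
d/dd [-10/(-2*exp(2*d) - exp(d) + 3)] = (-40*exp(d) - 10)*exp(d)/(2*exp(2*d) + exp(d) - 3)^2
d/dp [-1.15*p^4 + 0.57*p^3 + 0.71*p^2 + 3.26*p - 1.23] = -4.6*p^3 + 1.71*p^2 + 1.42*p + 3.26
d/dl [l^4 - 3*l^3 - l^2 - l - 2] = 4*l^3 - 9*l^2 - 2*l - 1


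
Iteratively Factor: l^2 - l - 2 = (l + 1)*(l - 2)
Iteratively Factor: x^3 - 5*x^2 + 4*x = (x - 1)*(x^2 - 4*x) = x*(x - 1)*(x - 4)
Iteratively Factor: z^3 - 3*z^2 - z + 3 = (z + 1)*(z^2 - 4*z + 3) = (z - 1)*(z + 1)*(z - 3)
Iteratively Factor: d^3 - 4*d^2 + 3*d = (d - 3)*(d^2 - d) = d*(d - 3)*(d - 1)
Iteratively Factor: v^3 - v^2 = (v)*(v^2 - v) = v^2*(v - 1)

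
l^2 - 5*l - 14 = (l - 7)*(l + 2)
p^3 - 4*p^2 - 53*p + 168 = (p - 8)*(p - 3)*(p + 7)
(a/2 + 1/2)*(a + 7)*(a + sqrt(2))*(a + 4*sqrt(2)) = a^4/2 + 5*sqrt(2)*a^3/2 + 4*a^3 + 15*a^2/2 + 20*sqrt(2)*a^2 + 35*sqrt(2)*a/2 + 32*a + 28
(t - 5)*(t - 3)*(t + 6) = t^3 - 2*t^2 - 33*t + 90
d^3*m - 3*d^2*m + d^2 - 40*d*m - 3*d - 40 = (d - 8)*(d + 5)*(d*m + 1)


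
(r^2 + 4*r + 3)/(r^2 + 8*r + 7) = (r + 3)/(r + 7)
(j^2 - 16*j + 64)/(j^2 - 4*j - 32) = (j - 8)/(j + 4)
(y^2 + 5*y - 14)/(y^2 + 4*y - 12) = (y + 7)/(y + 6)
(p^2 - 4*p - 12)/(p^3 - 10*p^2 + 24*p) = (p + 2)/(p*(p - 4))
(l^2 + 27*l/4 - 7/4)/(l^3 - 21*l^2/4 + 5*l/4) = (l + 7)/(l*(l - 5))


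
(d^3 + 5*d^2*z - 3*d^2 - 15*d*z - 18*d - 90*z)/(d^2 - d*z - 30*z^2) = (-d^2 + 3*d + 18)/(-d + 6*z)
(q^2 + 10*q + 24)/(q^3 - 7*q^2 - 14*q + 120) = (q + 6)/(q^2 - 11*q + 30)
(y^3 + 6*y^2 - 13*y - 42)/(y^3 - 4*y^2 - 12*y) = (y^2 + 4*y - 21)/(y*(y - 6))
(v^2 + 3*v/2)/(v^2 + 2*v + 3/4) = 2*v/(2*v + 1)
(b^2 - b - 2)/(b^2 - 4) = (b + 1)/(b + 2)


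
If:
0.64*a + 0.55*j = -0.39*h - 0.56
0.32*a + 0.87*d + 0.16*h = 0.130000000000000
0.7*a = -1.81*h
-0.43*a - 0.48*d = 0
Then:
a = -0.25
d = 0.22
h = 0.10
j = -0.80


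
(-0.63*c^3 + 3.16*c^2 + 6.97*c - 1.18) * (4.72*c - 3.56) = -2.9736*c^4 + 17.158*c^3 + 21.6488*c^2 - 30.3828*c + 4.2008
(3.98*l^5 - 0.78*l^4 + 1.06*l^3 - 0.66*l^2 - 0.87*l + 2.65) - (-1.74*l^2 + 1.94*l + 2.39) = 3.98*l^5 - 0.78*l^4 + 1.06*l^3 + 1.08*l^2 - 2.81*l + 0.26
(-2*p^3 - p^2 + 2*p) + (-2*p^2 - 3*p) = -2*p^3 - 3*p^2 - p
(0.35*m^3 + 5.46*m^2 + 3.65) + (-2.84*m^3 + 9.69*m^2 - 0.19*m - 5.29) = -2.49*m^3 + 15.15*m^2 - 0.19*m - 1.64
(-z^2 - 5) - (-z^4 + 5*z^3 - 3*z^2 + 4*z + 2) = z^4 - 5*z^3 + 2*z^2 - 4*z - 7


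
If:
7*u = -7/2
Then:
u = -1/2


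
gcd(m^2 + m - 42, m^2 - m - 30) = m - 6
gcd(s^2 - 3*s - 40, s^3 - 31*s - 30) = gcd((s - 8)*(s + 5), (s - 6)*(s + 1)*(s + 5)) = s + 5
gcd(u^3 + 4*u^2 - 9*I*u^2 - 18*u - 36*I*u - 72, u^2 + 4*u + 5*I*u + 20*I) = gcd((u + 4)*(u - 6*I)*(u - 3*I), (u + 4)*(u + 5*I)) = u + 4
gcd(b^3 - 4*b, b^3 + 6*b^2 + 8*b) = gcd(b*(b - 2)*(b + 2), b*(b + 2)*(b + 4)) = b^2 + 2*b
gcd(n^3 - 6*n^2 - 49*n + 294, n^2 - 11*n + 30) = n - 6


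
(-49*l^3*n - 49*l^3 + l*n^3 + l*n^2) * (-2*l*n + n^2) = 98*l^4*n^2 + 98*l^4*n - 49*l^3*n^3 - 49*l^3*n^2 - 2*l^2*n^4 - 2*l^2*n^3 + l*n^5 + l*n^4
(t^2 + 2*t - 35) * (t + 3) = t^3 + 5*t^2 - 29*t - 105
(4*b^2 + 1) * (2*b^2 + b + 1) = 8*b^4 + 4*b^3 + 6*b^2 + b + 1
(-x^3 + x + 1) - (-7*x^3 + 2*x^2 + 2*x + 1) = 6*x^3 - 2*x^2 - x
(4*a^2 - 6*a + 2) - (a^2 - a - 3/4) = 3*a^2 - 5*a + 11/4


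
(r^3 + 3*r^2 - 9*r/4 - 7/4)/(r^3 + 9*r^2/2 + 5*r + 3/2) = (2*r^2 + 5*r - 7)/(2*(r^2 + 4*r + 3))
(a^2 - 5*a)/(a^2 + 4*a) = (a - 5)/(a + 4)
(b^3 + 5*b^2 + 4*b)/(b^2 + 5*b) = (b^2 + 5*b + 4)/(b + 5)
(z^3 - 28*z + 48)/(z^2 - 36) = (z^2 - 6*z + 8)/(z - 6)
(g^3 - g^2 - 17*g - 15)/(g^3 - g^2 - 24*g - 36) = (g^2 - 4*g - 5)/(g^2 - 4*g - 12)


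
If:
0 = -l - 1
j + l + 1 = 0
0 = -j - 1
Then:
No Solution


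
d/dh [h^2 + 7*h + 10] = 2*h + 7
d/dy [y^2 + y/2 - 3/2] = 2*y + 1/2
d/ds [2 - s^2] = -2*s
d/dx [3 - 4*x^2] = -8*x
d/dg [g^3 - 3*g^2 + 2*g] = 3*g^2 - 6*g + 2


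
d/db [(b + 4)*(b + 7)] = 2*b + 11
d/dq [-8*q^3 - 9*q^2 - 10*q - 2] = -24*q^2 - 18*q - 10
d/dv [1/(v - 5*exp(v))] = (5*exp(v) - 1)/(v - 5*exp(v))^2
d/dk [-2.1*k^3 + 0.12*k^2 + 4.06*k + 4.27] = -6.3*k^2 + 0.24*k + 4.06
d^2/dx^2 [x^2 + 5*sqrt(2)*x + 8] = 2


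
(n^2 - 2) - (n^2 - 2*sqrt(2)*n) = 2*sqrt(2)*n - 2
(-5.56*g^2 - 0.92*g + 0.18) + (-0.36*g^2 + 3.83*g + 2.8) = -5.92*g^2 + 2.91*g + 2.98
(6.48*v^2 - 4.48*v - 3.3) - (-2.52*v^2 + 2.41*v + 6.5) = 9.0*v^2 - 6.89*v - 9.8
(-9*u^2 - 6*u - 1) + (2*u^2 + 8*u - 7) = -7*u^2 + 2*u - 8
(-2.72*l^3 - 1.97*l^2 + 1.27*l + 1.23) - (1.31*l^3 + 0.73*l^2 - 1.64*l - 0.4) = -4.03*l^3 - 2.7*l^2 + 2.91*l + 1.63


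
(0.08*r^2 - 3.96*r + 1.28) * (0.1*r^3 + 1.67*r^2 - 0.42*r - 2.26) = 0.008*r^5 - 0.2624*r^4 - 6.5188*r^3 + 3.62*r^2 + 8.412*r - 2.8928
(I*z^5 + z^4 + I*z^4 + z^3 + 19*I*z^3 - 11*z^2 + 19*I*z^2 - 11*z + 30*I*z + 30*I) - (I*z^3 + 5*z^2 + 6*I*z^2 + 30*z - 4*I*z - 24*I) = I*z^5 + z^4 + I*z^4 + z^3 + 18*I*z^3 - 16*z^2 + 13*I*z^2 - 41*z + 34*I*z + 54*I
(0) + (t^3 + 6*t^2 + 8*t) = t^3 + 6*t^2 + 8*t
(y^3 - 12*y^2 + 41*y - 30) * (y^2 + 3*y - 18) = y^5 - 9*y^4 - 13*y^3 + 309*y^2 - 828*y + 540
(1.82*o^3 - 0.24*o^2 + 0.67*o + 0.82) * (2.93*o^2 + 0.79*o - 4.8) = 5.3326*o^5 + 0.7346*o^4 - 6.9625*o^3 + 4.0839*o^2 - 2.5682*o - 3.936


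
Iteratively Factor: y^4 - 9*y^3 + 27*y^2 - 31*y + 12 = (y - 3)*(y^3 - 6*y^2 + 9*y - 4) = (y - 3)*(y - 1)*(y^2 - 5*y + 4) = (y - 3)*(y - 1)^2*(y - 4)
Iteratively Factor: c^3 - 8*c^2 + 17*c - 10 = (c - 1)*(c^2 - 7*c + 10) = (c - 5)*(c - 1)*(c - 2)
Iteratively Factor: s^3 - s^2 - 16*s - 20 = (s + 2)*(s^2 - 3*s - 10) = (s + 2)^2*(s - 5)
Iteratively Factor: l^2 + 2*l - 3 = (l - 1)*(l + 3)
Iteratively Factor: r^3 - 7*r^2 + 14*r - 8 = (r - 2)*(r^2 - 5*r + 4) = (r - 4)*(r - 2)*(r - 1)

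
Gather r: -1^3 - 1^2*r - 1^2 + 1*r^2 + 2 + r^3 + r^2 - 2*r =r^3 + 2*r^2 - 3*r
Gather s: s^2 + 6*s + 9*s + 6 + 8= s^2 + 15*s + 14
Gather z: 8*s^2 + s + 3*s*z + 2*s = 8*s^2 + 3*s*z + 3*s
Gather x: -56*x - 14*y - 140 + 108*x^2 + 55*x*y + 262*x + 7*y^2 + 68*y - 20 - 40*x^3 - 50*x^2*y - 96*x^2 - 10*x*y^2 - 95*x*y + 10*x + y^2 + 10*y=-40*x^3 + x^2*(12 - 50*y) + x*(-10*y^2 - 40*y + 216) + 8*y^2 + 64*y - 160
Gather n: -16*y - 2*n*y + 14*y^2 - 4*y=-2*n*y + 14*y^2 - 20*y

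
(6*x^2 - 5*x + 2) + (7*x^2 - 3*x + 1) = 13*x^2 - 8*x + 3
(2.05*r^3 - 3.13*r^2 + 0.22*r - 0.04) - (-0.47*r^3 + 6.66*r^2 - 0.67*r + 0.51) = 2.52*r^3 - 9.79*r^2 + 0.89*r - 0.55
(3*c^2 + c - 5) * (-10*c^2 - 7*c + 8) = -30*c^4 - 31*c^3 + 67*c^2 + 43*c - 40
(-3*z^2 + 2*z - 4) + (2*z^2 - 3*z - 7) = -z^2 - z - 11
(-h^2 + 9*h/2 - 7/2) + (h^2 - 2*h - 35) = 5*h/2 - 77/2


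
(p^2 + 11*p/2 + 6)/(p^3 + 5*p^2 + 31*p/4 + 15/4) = 2*(p + 4)/(2*p^2 + 7*p + 5)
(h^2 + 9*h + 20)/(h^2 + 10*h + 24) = (h + 5)/(h + 6)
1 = 1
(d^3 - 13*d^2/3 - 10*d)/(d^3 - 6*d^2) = (d + 5/3)/d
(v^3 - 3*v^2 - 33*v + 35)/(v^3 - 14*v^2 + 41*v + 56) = (v^2 + 4*v - 5)/(v^2 - 7*v - 8)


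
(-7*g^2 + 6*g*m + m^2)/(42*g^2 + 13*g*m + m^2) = (-g + m)/(6*g + m)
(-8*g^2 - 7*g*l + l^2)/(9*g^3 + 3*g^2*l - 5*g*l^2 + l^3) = (-8*g + l)/(9*g^2 - 6*g*l + l^2)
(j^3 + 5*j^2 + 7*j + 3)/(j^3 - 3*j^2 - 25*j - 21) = (j + 1)/(j - 7)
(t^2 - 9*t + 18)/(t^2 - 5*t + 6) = (t - 6)/(t - 2)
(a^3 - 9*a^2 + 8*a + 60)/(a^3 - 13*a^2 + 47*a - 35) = (a^2 - 4*a - 12)/(a^2 - 8*a + 7)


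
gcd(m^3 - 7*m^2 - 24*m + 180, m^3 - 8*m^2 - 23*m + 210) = m^2 - m - 30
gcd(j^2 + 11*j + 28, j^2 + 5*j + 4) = j + 4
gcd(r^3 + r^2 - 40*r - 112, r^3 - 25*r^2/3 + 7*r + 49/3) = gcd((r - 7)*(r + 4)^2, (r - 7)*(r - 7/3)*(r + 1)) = r - 7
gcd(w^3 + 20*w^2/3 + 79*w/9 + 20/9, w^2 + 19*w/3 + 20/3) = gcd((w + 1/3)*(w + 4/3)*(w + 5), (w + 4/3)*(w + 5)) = w^2 + 19*w/3 + 20/3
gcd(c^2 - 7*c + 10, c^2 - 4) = c - 2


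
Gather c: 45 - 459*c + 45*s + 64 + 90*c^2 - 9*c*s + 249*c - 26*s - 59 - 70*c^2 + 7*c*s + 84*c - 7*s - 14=20*c^2 + c*(-2*s - 126) + 12*s + 36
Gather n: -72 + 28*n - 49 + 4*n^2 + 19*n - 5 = 4*n^2 + 47*n - 126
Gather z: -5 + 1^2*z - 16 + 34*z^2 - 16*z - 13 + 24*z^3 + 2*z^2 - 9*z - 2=24*z^3 + 36*z^2 - 24*z - 36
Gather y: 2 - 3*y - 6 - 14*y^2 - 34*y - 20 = -14*y^2 - 37*y - 24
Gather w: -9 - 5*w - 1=-5*w - 10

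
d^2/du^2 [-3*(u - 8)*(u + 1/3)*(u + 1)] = 40 - 18*u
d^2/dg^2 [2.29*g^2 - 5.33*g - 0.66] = 4.58000000000000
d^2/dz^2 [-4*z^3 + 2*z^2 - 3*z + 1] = 4 - 24*z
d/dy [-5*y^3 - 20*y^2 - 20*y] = -15*y^2 - 40*y - 20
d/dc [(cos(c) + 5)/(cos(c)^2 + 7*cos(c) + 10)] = sin(c)/(cos(c) + 2)^2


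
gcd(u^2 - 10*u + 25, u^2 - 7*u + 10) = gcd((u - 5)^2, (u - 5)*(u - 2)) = u - 5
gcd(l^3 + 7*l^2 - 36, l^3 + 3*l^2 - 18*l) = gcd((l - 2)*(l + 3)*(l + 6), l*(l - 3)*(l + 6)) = l + 6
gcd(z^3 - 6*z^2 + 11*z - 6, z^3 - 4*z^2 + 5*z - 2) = z^2 - 3*z + 2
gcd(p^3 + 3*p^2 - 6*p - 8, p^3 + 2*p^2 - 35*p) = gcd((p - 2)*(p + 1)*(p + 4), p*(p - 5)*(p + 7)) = 1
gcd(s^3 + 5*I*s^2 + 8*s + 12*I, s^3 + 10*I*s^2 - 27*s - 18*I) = s^2 + 7*I*s - 6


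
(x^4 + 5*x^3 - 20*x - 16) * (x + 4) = x^5 + 9*x^4 + 20*x^3 - 20*x^2 - 96*x - 64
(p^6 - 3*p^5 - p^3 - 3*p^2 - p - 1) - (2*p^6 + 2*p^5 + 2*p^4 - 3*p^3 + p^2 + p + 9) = -p^6 - 5*p^5 - 2*p^4 + 2*p^3 - 4*p^2 - 2*p - 10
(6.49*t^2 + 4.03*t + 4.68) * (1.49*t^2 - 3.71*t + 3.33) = 9.6701*t^4 - 18.0732*t^3 + 13.6336*t^2 - 3.9429*t + 15.5844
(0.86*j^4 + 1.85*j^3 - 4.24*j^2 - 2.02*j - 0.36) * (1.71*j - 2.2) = 1.4706*j^5 + 1.2715*j^4 - 11.3204*j^3 + 5.8738*j^2 + 3.8284*j + 0.792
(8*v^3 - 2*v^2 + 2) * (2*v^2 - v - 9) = 16*v^5 - 12*v^4 - 70*v^3 + 22*v^2 - 2*v - 18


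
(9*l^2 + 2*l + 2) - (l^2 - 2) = 8*l^2 + 2*l + 4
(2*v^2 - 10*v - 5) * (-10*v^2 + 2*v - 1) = -20*v^4 + 104*v^3 + 28*v^2 + 5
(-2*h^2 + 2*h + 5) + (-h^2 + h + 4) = -3*h^2 + 3*h + 9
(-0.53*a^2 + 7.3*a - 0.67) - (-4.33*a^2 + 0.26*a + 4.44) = 3.8*a^2 + 7.04*a - 5.11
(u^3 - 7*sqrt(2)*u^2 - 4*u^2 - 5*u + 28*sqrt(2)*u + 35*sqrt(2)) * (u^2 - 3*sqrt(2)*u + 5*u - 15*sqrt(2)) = u^5 - 10*sqrt(2)*u^4 + u^4 - 10*sqrt(2)*u^3 + 17*u^3 + 17*u^2 + 250*sqrt(2)*u^2 - 1050*u + 250*sqrt(2)*u - 1050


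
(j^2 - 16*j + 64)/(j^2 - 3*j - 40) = (j - 8)/(j + 5)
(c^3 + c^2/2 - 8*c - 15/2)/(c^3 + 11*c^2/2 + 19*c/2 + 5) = (c - 3)/(c + 2)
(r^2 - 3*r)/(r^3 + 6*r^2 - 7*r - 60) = r/(r^2 + 9*r + 20)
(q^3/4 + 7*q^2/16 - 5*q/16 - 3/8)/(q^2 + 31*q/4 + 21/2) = (4*q^3 + 7*q^2 - 5*q - 6)/(4*(4*q^2 + 31*q + 42))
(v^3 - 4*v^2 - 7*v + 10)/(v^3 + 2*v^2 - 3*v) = (v^2 - 3*v - 10)/(v*(v + 3))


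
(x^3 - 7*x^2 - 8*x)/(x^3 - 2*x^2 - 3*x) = (x - 8)/(x - 3)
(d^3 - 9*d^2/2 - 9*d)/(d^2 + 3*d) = (d^2 - 9*d/2 - 9)/(d + 3)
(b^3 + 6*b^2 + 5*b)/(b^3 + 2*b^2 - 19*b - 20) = b/(b - 4)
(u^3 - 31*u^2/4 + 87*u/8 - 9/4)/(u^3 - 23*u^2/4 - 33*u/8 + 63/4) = (4*u - 1)/(4*u + 7)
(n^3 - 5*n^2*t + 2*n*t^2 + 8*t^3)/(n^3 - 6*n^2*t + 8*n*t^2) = (n + t)/n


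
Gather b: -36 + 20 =-16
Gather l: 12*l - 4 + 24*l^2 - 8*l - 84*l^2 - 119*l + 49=-60*l^2 - 115*l + 45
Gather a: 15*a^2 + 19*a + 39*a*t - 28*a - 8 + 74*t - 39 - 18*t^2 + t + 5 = 15*a^2 + a*(39*t - 9) - 18*t^2 + 75*t - 42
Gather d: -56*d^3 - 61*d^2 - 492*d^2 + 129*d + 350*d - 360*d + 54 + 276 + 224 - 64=-56*d^3 - 553*d^2 + 119*d + 490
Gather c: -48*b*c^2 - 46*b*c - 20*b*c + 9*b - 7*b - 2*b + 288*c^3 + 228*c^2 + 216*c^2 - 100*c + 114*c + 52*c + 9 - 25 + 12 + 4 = 288*c^3 + c^2*(444 - 48*b) + c*(66 - 66*b)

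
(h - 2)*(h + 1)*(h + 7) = h^3 + 6*h^2 - 9*h - 14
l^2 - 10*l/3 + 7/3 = (l - 7/3)*(l - 1)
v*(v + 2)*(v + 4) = v^3 + 6*v^2 + 8*v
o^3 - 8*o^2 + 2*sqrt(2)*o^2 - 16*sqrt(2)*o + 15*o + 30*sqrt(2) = (o - 5)*(o - 3)*(o + 2*sqrt(2))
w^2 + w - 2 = (w - 1)*(w + 2)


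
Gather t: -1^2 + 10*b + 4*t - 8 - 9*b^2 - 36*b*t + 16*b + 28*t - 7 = -9*b^2 + 26*b + t*(32 - 36*b) - 16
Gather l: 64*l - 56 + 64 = 64*l + 8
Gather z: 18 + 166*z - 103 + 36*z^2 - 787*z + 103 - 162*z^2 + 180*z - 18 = -126*z^2 - 441*z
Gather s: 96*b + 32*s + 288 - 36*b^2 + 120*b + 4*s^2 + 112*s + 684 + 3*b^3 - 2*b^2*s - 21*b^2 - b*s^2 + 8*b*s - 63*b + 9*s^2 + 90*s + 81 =3*b^3 - 57*b^2 + 153*b + s^2*(13 - b) + s*(-2*b^2 + 8*b + 234) + 1053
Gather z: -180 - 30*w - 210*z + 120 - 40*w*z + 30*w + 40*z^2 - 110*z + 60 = 40*z^2 + z*(-40*w - 320)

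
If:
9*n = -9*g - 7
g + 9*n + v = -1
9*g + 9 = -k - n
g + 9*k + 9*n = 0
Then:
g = -81/80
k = -11/90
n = 169/720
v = -21/10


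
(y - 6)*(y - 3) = y^2 - 9*y + 18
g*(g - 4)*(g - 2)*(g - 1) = g^4 - 7*g^3 + 14*g^2 - 8*g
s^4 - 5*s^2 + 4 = (s - 2)*(s - 1)*(s + 1)*(s + 2)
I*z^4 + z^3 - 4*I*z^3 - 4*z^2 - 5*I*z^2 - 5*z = z*(z - 5)*(z + 1)*(I*z + 1)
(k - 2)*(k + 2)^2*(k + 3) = k^4 + 5*k^3 + 2*k^2 - 20*k - 24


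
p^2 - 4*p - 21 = (p - 7)*(p + 3)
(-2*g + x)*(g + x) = -2*g^2 - g*x + x^2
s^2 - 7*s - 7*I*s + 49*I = (s - 7)*(s - 7*I)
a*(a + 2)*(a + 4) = a^3 + 6*a^2 + 8*a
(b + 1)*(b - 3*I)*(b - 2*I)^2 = b^4 + b^3 - 7*I*b^3 - 16*b^2 - 7*I*b^2 - 16*b + 12*I*b + 12*I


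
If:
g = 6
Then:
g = 6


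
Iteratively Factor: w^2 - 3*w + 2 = (w - 1)*(w - 2)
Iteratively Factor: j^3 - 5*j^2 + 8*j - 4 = (j - 1)*(j^2 - 4*j + 4) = (j - 2)*(j - 1)*(j - 2)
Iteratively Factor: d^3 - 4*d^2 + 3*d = (d - 1)*(d^2 - 3*d) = (d - 3)*(d - 1)*(d)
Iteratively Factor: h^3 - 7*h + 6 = (h + 3)*(h^2 - 3*h + 2) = (h - 2)*(h + 3)*(h - 1)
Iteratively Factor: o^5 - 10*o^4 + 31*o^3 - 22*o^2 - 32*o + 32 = (o - 4)*(o^4 - 6*o^3 + 7*o^2 + 6*o - 8) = (o - 4)*(o - 1)*(o^3 - 5*o^2 + 2*o + 8) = (o - 4)*(o - 1)*(o + 1)*(o^2 - 6*o + 8) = (o - 4)*(o - 2)*(o - 1)*(o + 1)*(o - 4)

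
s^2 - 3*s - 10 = (s - 5)*(s + 2)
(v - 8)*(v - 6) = v^2 - 14*v + 48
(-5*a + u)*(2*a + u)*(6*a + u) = -60*a^3 - 28*a^2*u + 3*a*u^2 + u^3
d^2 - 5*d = d*(d - 5)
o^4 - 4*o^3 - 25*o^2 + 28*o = o*(o - 7)*(o - 1)*(o + 4)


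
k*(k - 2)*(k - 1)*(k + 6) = k^4 + 3*k^3 - 16*k^2 + 12*k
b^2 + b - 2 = (b - 1)*(b + 2)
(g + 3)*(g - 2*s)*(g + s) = g^3 - g^2*s + 3*g^2 - 2*g*s^2 - 3*g*s - 6*s^2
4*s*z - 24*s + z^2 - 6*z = (4*s + z)*(z - 6)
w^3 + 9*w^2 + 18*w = w*(w + 3)*(w + 6)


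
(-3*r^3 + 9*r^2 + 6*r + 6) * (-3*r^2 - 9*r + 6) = 9*r^5 - 117*r^3 - 18*r^2 - 18*r + 36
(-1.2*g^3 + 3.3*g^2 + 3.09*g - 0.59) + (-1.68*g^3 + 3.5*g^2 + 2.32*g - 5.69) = -2.88*g^3 + 6.8*g^2 + 5.41*g - 6.28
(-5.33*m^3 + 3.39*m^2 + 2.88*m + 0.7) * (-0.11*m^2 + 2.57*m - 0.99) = 0.5863*m^5 - 14.071*m^4 + 13.6722*m^3 + 3.9685*m^2 - 1.0522*m - 0.693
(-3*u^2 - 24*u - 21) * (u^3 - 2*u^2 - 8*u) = -3*u^5 - 18*u^4 + 51*u^3 + 234*u^2 + 168*u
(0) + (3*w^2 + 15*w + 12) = 3*w^2 + 15*w + 12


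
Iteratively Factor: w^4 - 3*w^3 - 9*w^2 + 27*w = (w + 3)*(w^3 - 6*w^2 + 9*w) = (w - 3)*(w + 3)*(w^2 - 3*w) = (w - 3)^2*(w + 3)*(w)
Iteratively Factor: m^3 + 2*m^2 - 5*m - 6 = (m + 3)*(m^2 - m - 2) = (m + 1)*(m + 3)*(m - 2)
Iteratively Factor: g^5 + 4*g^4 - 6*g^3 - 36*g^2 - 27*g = (g + 3)*(g^4 + g^3 - 9*g^2 - 9*g) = (g + 3)^2*(g^3 - 2*g^2 - 3*g) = g*(g + 3)^2*(g^2 - 2*g - 3) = g*(g + 1)*(g + 3)^2*(g - 3)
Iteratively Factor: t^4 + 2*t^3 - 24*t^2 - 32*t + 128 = (t - 4)*(t^3 + 6*t^2 - 32) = (t - 4)*(t + 4)*(t^2 + 2*t - 8) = (t - 4)*(t + 4)^2*(t - 2)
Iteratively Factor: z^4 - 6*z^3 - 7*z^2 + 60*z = (z + 3)*(z^3 - 9*z^2 + 20*z) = (z - 5)*(z + 3)*(z^2 - 4*z) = (z - 5)*(z - 4)*(z + 3)*(z)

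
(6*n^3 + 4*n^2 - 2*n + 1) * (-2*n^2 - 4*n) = -12*n^5 - 32*n^4 - 12*n^3 + 6*n^2 - 4*n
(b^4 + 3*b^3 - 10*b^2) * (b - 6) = b^5 - 3*b^4 - 28*b^3 + 60*b^2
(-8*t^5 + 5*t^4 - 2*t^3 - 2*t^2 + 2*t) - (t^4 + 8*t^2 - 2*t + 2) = -8*t^5 + 4*t^4 - 2*t^3 - 10*t^2 + 4*t - 2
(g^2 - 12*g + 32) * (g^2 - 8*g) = g^4 - 20*g^3 + 128*g^2 - 256*g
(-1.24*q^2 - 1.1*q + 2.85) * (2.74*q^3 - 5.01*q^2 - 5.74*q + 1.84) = -3.3976*q^5 + 3.1984*q^4 + 20.4376*q^3 - 10.2461*q^2 - 18.383*q + 5.244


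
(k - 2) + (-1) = k - 3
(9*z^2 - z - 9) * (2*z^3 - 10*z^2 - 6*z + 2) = 18*z^5 - 92*z^4 - 62*z^3 + 114*z^2 + 52*z - 18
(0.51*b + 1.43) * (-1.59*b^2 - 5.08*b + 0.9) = -0.8109*b^3 - 4.8645*b^2 - 6.8054*b + 1.287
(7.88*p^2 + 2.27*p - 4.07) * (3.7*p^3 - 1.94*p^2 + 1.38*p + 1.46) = 29.156*p^5 - 6.8882*p^4 - 8.5884*p^3 + 22.5332*p^2 - 2.3024*p - 5.9422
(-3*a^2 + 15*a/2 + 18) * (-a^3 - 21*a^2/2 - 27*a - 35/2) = 3*a^5 + 24*a^4 - 63*a^3/4 - 339*a^2 - 2469*a/4 - 315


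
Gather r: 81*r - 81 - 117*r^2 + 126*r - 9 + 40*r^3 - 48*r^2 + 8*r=40*r^3 - 165*r^2 + 215*r - 90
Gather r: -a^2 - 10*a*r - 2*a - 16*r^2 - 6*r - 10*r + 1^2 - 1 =-a^2 - 2*a - 16*r^2 + r*(-10*a - 16)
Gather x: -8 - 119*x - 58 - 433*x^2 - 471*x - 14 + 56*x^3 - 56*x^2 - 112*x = 56*x^3 - 489*x^2 - 702*x - 80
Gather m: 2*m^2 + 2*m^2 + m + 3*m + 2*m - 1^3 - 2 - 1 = 4*m^2 + 6*m - 4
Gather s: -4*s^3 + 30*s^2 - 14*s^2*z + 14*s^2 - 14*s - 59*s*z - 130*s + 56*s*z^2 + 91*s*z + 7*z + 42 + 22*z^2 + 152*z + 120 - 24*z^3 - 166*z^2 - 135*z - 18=-4*s^3 + s^2*(44 - 14*z) + s*(56*z^2 + 32*z - 144) - 24*z^3 - 144*z^2 + 24*z + 144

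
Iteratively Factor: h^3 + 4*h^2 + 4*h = (h + 2)*(h^2 + 2*h) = h*(h + 2)*(h + 2)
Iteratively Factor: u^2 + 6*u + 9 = (u + 3)*(u + 3)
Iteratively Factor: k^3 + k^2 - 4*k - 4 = (k + 2)*(k^2 - k - 2) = (k - 2)*(k + 2)*(k + 1)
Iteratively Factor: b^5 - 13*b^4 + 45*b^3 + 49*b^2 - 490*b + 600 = (b - 4)*(b^4 - 9*b^3 + 9*b^2 + 85*b - 150) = (b - 5)*(b - 4)*(b^3 - 4*b^2 - 11*b + 30) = (b - 5)^2*(b - 4)*(b^2 + b - 6) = (b - 5)^2*(b - 4)*(b - 2)*(b + 3)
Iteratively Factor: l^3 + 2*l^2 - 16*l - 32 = (l + 2)*(l^2 - 16) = (l - 4)*(l + 2)*(l + 4)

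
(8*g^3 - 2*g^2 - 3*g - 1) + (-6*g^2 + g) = 8*g^3 - 8*g^2 - 2*g - 1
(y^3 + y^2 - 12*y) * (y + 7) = y^4 + 8*y^3 - 5*y^2 - 84*y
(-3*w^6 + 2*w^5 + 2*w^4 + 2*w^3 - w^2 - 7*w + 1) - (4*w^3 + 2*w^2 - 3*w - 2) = -3*w^6 + 2*w^5 + 2*w^4 - 2*w^3 - 3*w^2 - 4*w + 3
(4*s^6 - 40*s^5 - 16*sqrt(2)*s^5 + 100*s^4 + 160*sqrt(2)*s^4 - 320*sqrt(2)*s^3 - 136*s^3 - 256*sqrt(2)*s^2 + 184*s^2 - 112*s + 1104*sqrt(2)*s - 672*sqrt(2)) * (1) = 4*s^6 - 40*s^5 - 16*sqrt(2)*s^5 + 100*s^4 + 160*sqrt(2)*s^4 - 320*sqrt(2)*s^3 - 136*s^3 - 256*sqrt(2)*s^2 + 184*s^2 - 112*s + 1104*sqrt(2)*s - 672*sqrt(2)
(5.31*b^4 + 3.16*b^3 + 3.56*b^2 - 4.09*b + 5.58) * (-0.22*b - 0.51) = -1.1682*b^5 - 3.4033*b^4 - 2.3948*b^3 - 0.9158*b^2 + 0.8583*b - 2.8458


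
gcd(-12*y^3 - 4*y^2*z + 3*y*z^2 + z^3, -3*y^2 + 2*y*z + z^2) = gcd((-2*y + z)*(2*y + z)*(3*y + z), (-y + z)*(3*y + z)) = 3*y + z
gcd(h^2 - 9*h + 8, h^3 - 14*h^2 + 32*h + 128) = h - 8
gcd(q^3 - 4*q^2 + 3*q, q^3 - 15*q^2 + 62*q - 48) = q - 1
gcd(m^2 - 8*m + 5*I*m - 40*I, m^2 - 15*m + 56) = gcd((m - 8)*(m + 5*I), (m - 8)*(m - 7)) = m - 8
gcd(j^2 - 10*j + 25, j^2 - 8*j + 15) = j - 5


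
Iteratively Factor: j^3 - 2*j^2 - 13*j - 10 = (j + 2)*(j^2 - 4*j - 5) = (j - 5)*(j + 2)*(j + 1)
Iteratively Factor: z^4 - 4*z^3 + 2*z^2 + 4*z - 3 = (z - 1)*(z^3 - 3*z^2 - z + 3) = (z - 3)*(z - 1)*(z^2 - 1) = (z - 3)*(z - 1)^2*(z + 1)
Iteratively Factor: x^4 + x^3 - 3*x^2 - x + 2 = (x + 1)*(x^3 - 3*x + 2) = (x - 1)*(x + 1)*(x^2 + x - 2) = (x - 1)*(x + 1)*(x + 2)*(x - 1)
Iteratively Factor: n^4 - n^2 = (n)*(n^3 - n) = n*(n + 1)*(n^2 - n) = n^2*(n + 1)*(n - 1)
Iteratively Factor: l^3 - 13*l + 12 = (l + 4)*(l^2 - 4*l + 3) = (l - 1)*(l + 4)*(l - 3)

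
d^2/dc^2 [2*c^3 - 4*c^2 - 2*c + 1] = 12*c - 8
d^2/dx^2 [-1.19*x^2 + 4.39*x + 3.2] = -2.38000000000000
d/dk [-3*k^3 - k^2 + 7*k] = -9*k^2 - 2*k + 7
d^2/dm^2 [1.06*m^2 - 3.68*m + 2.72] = 2.12000000000000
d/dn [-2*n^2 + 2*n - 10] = 2 - 4*n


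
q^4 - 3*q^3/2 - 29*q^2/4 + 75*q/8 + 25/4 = (q - 5/2)*(q - 2)*(q + 1/2)*(q + 5/2)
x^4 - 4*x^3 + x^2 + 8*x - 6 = (x - 3)*(x - 1)*(x - sqrt(2))*(x + sqrt(2))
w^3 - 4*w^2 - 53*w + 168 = (w - 8)*(w - 3)*(w + 7)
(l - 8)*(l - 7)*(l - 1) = l^3 - 16*l^2 + 71*l - 56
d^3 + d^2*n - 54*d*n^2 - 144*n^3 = (d - 8*n)*(d + 3*n)*(d + 6*n)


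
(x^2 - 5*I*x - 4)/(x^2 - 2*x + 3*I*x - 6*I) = (x^2 - 5*I*x - 4)/(x^2 + x*(-2 + 3*I) - 6*I)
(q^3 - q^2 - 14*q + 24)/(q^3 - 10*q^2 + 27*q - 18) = (q^2 + 2*q - 8)/(q^2 - 7*q + 6)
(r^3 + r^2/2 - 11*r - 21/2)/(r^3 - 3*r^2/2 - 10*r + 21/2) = (r + 1)/(r - 1)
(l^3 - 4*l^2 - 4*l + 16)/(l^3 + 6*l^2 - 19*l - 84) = (l^2 - 4)/(l^2 + 10*l + 21)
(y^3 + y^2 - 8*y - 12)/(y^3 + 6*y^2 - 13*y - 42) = (y + 2)/(y + 7)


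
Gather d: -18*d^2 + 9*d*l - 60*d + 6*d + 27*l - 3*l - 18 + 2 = -18*d^2 + d*(9*l - 54) + 24*l - 16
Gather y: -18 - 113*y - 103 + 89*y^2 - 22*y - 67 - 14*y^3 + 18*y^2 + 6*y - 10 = -14*y^3 + 107*y^2 - 129*y - 198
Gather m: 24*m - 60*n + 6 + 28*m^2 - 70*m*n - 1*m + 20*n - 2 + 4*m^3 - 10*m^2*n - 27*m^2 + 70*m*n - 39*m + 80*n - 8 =4*m^3 + m^2*(1 - 10*n) - 16*m + 40*n - 4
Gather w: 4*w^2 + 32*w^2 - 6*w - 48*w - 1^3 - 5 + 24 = 36*w^2 - 54*w + 18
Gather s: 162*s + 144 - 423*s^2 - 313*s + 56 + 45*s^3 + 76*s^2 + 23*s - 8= 45*s^3 - 347*s^2 - 128*s + 192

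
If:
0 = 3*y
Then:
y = 0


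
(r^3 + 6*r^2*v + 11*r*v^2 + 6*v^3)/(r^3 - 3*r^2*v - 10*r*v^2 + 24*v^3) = (r^2 + 3*r*v + 2*v^2)/(r^2 - 6*r*v + 8*v^2)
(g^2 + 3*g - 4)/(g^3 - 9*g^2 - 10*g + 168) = (g - 1)/(g^2 - 13*g + 42)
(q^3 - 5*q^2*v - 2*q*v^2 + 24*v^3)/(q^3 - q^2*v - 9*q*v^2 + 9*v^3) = (q^2 - 2*q*v - 8*v^2)/(q^2 + 2*q*v - 3*v^2)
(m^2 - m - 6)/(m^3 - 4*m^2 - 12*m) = (m - 3)/(m*(m - 6))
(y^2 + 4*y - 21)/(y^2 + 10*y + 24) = (y^2 + 4*y - 21)/(y^2 + 10*y + 24)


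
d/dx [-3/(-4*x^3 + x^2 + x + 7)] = 3*(-12*x^2 + 2*x + 1)/(-4*x^3 + x^2 + x + 7)^2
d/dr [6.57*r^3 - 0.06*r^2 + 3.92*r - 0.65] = 19.71*r^2 - 0.12*r + 3.92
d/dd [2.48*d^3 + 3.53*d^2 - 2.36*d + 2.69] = 7.44*d^2 + 7.06*d - 2.36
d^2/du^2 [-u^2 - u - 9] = -2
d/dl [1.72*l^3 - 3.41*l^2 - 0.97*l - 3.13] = 5.16*l^2 - 6.82*l - 0.97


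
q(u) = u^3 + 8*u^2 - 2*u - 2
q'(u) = 3*u^2 + 16*u - 2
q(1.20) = 8.85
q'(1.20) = 21.52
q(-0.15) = -1.52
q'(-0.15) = -4.33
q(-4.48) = 77.61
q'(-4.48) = -13.47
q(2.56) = 62.09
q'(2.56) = 58.62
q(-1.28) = 11.57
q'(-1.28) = -17.56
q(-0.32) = -0.57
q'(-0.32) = -6.81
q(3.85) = 165.95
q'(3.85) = 104.07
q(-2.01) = 26.22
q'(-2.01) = -22.04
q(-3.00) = 49.00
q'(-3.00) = -23.00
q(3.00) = 91.00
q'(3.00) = 73.00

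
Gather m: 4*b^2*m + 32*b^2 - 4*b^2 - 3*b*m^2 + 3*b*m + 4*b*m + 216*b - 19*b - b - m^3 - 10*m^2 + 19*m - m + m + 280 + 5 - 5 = 28*b^2 + 196*b - m^3 + m^2*(-3*b - 10) + m*(4*b^2 + 7*b + 19) + 280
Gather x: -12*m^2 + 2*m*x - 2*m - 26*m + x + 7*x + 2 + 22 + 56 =-12*m^2 - 28*m + x*(2*m + 8) + 80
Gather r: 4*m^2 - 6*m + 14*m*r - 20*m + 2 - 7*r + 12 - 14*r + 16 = 4*m^2 - 26*m + r*(14*m - 21) + 30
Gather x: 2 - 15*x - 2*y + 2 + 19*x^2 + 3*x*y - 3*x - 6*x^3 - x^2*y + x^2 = -6*x^3 + x^2*(20 - y) + x*(3*y - 18) - 2*y + 4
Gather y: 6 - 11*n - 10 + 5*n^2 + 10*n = 5*n^2 - n - 4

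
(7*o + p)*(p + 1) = 7*o*p + 7*o + p^2 + p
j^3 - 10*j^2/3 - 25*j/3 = j*(j - 5)*(j + 5/3)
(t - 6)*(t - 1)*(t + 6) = t^3 - t^2 - 36*t + 36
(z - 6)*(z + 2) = z^2 - 4*z - 12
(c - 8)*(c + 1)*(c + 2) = c^3 - 5*c^2 - 22*c - 16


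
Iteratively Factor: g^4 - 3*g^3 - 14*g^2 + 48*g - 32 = (g + 4)*(g^3 - 7*g^2 + 14*g - 8) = (g - 1)*(g + 4)*(g^2 - 6*g + 8) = (g - 4)*(g - 1)*(g + 4)*(g - 2)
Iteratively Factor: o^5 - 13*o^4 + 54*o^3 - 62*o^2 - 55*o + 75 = (o - 3)*(o^4 - 10*o^3 + 24*o^2 + 10*o - 25) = (o - 3)*(o + 1)*(o^3 - 11*o^2 + 35*o - 25) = (o - 5)*(o - 3)*(o + 1)*(o^2 - 6*o + 5) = (o - 5)*(o - 3)*(o - 1)*(o + 1)*(o - 5)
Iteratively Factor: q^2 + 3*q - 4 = (q - 1)*(q + 4)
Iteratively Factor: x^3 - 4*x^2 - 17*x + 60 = (x + 4)*(x^2 - 8*x + 15) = (x - 3)*(x + 4)*(x - 5)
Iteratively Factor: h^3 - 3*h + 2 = (h - 1)*(h^2 + h - 2) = (h - 1)*(h + 2)*(h - 1)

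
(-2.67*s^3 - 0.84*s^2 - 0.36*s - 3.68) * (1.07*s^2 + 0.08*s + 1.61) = -2.8569*s^5 - 1.1124*s^4 - 4.7511*s^3 - 5.3188*s^2 - 0.874*s - 5.9248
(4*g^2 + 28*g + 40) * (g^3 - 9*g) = 4*g^5 + 28*g^4 + 4*g^3 - 252*g^2 - 360*g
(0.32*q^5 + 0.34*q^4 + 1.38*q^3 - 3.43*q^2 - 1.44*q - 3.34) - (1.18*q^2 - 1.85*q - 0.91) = 0.32*q^5 + 0.34*q^4 + 1.38*q^3 - 4.61*q^2 + 0.41*q - 2.43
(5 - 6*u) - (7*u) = 5 - 13*u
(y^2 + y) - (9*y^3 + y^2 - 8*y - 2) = -9*y^3 + 9*y + 2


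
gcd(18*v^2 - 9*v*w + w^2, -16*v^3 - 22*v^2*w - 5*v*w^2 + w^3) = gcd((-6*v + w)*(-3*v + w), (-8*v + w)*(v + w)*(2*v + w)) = 1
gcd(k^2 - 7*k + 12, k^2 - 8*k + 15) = k - 3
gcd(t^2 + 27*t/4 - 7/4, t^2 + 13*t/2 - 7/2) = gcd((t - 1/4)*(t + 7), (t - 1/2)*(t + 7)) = t + 7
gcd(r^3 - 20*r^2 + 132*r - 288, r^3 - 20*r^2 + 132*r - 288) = r^3 - 20*r^2 + 132*r - 288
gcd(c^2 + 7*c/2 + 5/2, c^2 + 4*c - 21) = 1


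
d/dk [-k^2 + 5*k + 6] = 5 - 2*k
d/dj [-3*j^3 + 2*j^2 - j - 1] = -9*j^2 + 4*j - 1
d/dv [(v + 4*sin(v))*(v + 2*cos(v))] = -(v + 4*sin(v))*(2*sin(v) - 1) + (v + 2*cos(v))*(4*cos(v) + 1)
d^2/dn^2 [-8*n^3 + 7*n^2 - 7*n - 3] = 14 - 48*n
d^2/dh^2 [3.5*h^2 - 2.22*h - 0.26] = 7.00000000000000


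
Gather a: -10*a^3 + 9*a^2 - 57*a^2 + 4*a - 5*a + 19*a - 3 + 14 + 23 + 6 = -10*a^3 - 48*a^2 + 18*a + 40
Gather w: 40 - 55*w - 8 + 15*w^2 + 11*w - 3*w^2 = 12*w^2 - 44*w + 32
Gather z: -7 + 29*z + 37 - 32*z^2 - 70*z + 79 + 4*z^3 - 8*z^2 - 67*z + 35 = 4*z^3 - 40*z^2 - 108*z + 144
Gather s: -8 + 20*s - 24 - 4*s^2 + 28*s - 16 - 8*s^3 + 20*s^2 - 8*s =-8*s^3 + 16*s^2 + 40*s - 48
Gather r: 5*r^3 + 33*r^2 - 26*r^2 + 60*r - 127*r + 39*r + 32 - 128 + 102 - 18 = 5*r^3 + 7*r^2 - 28*r - 12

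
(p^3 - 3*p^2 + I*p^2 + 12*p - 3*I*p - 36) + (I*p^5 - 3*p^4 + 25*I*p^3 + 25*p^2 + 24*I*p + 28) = I*p^5 - 3*p^4 + p^3 + 25*I*p^3 + 22*p^2 + I*p^2 + 12*p + 21*I*p - 8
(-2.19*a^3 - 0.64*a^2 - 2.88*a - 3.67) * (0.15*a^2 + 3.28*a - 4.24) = -0.3285*a^5 - 7.2792*a^4 + 6.7544*a^3 - 7.2833*a^2 + 0.1736*a + 15.5608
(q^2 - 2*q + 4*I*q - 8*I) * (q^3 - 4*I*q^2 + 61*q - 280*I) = q^5 - 2*q^4 + 77*q^3 - 154*q^2 - 36*I*q^2 + 1120*q + 72*I*q - 2240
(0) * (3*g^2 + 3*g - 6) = 0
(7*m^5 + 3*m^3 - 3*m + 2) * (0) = 0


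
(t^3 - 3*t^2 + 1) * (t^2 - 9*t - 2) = t^5 - 12*t^4 + 25*t^3 + 7*t^2 - 9*t - 2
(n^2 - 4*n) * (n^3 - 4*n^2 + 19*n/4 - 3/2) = n^5 - 8*n^4 + 83*n^3/4 - 41*n^2/2 + 6*n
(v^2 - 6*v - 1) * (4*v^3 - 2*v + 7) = 4*v^5 - 24*v^4 - 6*v^3 + 19*v^2 - 40*v - 7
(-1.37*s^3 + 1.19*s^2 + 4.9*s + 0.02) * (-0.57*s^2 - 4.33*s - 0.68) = 0.7809*s^5 + 5.2538*s^4 - 7.0141*s^3 - 22.0376*s^2 - 3.4186*s - 0.0136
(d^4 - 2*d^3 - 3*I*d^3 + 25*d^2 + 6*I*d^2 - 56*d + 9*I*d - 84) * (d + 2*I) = d^5 - 2*d^4 - I*d^4 + 31*d^3 + 2*I*d^3 - 68*d^2 + 59*I*d^2 - 102*d - 112*I*d - 168*I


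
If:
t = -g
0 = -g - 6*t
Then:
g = 0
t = 0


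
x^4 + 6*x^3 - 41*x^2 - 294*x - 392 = (x - 7)*(x + 2)*(x + 4)*(x + 7)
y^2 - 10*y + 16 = (y - 8)*(y - 2)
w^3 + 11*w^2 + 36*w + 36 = (w + 2)*(w + 3)*(w + 6)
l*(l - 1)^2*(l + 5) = l^4 + 3*l^3 - 9*l^2 + 5*l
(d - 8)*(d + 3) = d^2 - 5*d - 24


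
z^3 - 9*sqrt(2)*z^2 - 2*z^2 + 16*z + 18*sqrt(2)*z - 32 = (z - 2)*(z - 8*sqrt(2))*(z - sqrt(2))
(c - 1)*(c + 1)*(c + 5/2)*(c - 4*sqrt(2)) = c^4 - 4*sqrt(2)*c^3 + 5*c^3/2 - 10*sqrt(2)*c^2 - c^2 - 5*c/2 + 4*sqrt(2)*c + 10*sqrt(2)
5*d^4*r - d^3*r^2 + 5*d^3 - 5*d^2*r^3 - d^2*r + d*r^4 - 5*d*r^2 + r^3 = (-5*d + r)*(-d + r)*(d + r)*(d*r + 1)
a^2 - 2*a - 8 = (a - 4)*(a + 2)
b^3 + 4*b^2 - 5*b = b*(b - 1)*(b + 5)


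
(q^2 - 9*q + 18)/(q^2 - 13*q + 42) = (q - 3)/(q - 7)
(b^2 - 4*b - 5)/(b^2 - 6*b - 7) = (b - 5)/(b - 7)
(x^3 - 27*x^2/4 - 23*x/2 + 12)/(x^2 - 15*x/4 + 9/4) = (x^2 - 6*x - 16)/(x - 3)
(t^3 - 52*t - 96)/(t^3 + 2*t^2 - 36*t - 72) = (t - 8)/(t - 6)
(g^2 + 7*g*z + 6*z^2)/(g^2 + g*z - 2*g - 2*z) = (g + 6*z)/(g - 2)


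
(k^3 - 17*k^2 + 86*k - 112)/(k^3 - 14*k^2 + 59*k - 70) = (k - 8)/(k - 5)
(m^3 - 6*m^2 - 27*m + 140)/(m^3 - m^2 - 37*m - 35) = (m - 4)/(m + 1)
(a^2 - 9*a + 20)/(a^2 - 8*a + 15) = (a - 4)/(a - 3)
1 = 1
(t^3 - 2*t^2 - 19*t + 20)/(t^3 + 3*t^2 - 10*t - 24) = (t^2 - 6*t + 5)/(t^2 - t - 6)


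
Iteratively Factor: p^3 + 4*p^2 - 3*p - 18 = (p + 3)*(p^2 + p - 6) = (p - 2)*(p + 3)*(p + 3)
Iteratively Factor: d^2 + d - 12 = (d - 3)*(d + 4)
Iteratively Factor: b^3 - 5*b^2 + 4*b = (b - 4)*(b^2 - b) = b*(b - 4)*(b - 1)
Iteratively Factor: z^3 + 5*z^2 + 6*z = (z)*(z^2 + 5*z + 6) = z*(z + 2)*(z + 3)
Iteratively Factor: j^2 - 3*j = (j - 3)*(j)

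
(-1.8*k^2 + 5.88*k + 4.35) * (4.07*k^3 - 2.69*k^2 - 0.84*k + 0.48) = -7.326*k^5 + 28.7736*k^4 + 3.3993*k^3 - 17.5047*k^2 - 0.831599999999999*k + 2.088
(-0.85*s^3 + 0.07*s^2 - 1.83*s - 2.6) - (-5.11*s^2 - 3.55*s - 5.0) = -0.85*s^3 + 5.18*s^2 + 1.72*s + 2.4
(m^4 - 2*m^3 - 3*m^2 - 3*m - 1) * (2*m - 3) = 2*m^5 - 7*m^4 + 3*m^2 + 7*m + 3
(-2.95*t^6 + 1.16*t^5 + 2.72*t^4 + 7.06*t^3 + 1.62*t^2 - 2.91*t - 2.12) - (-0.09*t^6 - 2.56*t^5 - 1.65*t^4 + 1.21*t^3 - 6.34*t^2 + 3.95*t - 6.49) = -2.86*t^6 + 3.72*t^5 + 4.37*t^4 + 5.85*t^3 + 7.96*t^2 - 6.86*t + 4.37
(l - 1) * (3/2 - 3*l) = -3*l^2 + 9*l/2 - 3/2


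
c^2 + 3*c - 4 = (c - 1)*(c + 4)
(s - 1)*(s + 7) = s^2 + 6*s - 7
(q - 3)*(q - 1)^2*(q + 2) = q^4 - 3*q^3 - 3*q^2 + 11*q - 6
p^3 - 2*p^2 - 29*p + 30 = (p - 6)*(p - 1)*(p + 5)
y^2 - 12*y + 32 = (y - 8)*(y - 4)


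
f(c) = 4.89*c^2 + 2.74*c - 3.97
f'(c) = 9.78*c + 2.74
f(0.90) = 2.46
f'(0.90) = 11.54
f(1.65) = 13.86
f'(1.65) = 18.88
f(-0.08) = -4.16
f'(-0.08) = 1.96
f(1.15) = 5.65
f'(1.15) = 13.99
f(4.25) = 96.00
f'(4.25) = 44.30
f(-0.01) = -4.00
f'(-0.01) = 2.64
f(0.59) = -0.65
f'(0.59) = 8.51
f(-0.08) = -4.16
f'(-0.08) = 1.96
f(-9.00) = 367.46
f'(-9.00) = -85.28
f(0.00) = -3.97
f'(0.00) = 2.74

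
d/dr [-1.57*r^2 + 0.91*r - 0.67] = 0.91 - 3.14*r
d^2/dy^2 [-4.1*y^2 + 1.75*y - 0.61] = -8.20000000000000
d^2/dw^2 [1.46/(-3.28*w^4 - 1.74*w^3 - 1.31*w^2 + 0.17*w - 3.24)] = ((57.4656*w^2 + 15.2424*w + 3.8252)*(3.28*w^4 + 1.74*w^3 + 1.31*w^2 - 0.17*w + 3.24) - 1.46*(13.12*w^3 + 5.22*w^2 + 2.62*w - 0.17)*(26.24*w^3 + 10.44*w^2 + 5.24*w - 0.34))/(3.28*w^4 + 1.74*w^3 + 1.31*w^2 - 0.17*w + 3.24)^3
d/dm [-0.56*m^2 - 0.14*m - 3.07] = -1.12*m - 0.14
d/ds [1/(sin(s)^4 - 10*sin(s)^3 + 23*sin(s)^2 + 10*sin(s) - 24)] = 2*(-2*sin(s)^3 + 15*sin(s)^2 - 23*sin(s) - 5)/((sin(s) - 6)^2*(sin(s) - 4)^2*cos(s)^3)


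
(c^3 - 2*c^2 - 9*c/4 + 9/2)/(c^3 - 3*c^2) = (4*c^3 - 8*c^2 - 9*c + 18)/(4*c^2*(c - 3))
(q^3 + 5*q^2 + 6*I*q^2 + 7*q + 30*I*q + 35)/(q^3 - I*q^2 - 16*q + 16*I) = (q^2 + q*(5 + 7*I) + 35*I)/(q^2 - 16)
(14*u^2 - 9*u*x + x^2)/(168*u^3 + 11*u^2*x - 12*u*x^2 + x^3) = (-2*u + x)/(-24*u^2 - 5*u*x + x^2)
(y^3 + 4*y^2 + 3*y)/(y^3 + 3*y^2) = (y + 1)/y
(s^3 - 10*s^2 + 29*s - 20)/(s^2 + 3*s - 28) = (s^2 - 6*s + 5)/(s + 7)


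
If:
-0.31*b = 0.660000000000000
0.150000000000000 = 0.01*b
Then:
No Solution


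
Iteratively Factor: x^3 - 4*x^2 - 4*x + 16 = (x - 4)*(x^2 - 4) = (x - 4)*(x - 2)*(x + 2)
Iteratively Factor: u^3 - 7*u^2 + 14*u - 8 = (u - 2)*(u^2 - 5*u + 4) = (u - 4)*(u - 2)*(u - 1)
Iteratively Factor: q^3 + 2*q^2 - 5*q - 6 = (q + 3)*(q^2 - q - 2) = (q - 2)*(q + 3)*(q + 1)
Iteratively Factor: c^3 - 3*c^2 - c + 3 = (c - 3)*(c^2 - 1) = (c - 3)*(c + 1)*(c - 1)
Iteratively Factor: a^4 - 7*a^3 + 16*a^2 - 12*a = (a)*(a^3 - 7*a^2 + 16*a - 12) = a*(a - 3)*(a^2 - 4*a + 4) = a*(a - 3)*(a - 2)*(a - 2)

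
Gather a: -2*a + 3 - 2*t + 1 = -2*a - 2*t + 4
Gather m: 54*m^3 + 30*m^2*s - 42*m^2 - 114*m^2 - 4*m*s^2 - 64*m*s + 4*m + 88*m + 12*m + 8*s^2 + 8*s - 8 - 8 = 54*m^3 + m^2*(30*s - 156) + m*(-4*s^2 - 64*s + 104) + 8*s^2 + 8*s - 16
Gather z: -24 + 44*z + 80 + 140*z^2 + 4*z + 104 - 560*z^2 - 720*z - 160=-420*z^2 - 672*z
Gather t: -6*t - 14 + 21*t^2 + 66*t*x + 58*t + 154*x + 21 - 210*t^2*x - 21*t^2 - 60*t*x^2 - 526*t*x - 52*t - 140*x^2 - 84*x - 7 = -210*t^2*x + t*(-60*x^2 - 460*x) - 140*x^2 + 70*x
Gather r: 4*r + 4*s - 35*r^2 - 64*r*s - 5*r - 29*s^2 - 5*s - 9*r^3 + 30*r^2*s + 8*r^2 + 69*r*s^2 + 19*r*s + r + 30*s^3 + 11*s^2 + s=-9*r^3 + r^2*(30*s - 27) + r*(69*s^2 - 45*s) + 30*s^3 - 18*s^2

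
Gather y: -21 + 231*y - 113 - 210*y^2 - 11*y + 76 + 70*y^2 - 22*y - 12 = -140*y^2 + 198*y - 70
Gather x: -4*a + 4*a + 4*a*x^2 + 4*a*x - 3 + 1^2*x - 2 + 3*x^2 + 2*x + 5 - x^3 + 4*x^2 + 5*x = -x^3 + x^2*(4*a + 7) + x*(4*a + 8)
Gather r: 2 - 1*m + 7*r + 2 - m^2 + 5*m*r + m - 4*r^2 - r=-m^2 - 4*r^2 + r*(5*m + 6) + 4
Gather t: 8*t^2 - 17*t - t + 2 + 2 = 8*t^2 - 18*t + 4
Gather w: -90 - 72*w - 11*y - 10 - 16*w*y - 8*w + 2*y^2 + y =w*(-16*y - 80) + 2*y^2 - 10*y - 100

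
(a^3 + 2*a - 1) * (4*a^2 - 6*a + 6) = 4*a^5 - 6*a^4 + 14*a^3 - 16*a^2 + 18*a - 6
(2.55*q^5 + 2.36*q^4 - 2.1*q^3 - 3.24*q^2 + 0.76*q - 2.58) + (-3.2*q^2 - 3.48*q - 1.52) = 2.55*q^5 + 2.36*q^4 - 2.1*q^3 - 6.44*q^2 - 2.72*q - 4.1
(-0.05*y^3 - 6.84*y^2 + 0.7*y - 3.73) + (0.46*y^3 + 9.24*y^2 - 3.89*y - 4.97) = 0.41*y^3 + 2.4*y^2 - 3.19*y - 8.7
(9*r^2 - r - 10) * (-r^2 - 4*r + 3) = -9*r^4 - 35*r^3 + 41*r^2 + 37*r - 30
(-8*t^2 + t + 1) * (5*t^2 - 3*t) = -40*t^4 + 29*t^3 + 2*t^2 - 3*t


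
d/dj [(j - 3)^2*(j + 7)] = (j - 3)*(3*j + 11)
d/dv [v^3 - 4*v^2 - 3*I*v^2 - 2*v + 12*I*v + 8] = 3*v^2 - 8*v - 6*I*v - 2 + 12*I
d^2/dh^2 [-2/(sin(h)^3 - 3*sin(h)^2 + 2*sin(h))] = 2*(9*sin(h)^2 - 24*sin(h) + 4 + 34/sin(h) - 28/sin(h)^2 + 8/sin(h)^3)/((sin(h) - 2)^3*(sin(h) - 1)^2)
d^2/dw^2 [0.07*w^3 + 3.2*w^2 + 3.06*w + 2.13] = 0.42*w + 6.4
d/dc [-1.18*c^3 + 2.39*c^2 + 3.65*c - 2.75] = -3.54*c^2 + 4.78*c + 3.65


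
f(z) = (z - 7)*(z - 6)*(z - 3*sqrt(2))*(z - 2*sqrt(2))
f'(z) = (z - 7)*(z - 6)*(z - 3*sqrt(2)) + (z - 7)*(z - 6)*(z - 2*sqrt(2)) + (z - 7)*(z - 3*sqrt(2))*(z - 2*sqrt(2)) + (z - 6)*(z - 3*sqrt(2))*(z - 2*sqrt(2)) = 4*z^3 - 39*z^2 - 15*sqrt(2)*z^2 + 108*z + 130*sqrt(2)*z - 210*sqrt(2) - 156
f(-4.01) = 6219.72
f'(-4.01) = -2849.45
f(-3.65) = 5254.95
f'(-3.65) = -2514.93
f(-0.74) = 927.55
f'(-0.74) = -703.55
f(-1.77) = 1884.06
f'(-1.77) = -1180.38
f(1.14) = 149.19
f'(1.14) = -192.61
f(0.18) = 427.07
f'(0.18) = -402.38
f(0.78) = 230.30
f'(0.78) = -260.08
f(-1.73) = 1837.28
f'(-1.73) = -1158.80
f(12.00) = 2134.42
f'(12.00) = 1290.49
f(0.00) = 504.00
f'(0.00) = -452.98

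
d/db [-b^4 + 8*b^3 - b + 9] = -4*b^3 + 24*b^2 - 1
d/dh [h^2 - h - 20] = 2*h - 1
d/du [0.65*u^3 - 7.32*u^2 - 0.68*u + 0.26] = 1.95*u^2 - 14.64*u - 0.68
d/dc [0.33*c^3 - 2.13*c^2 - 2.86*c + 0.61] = 0.99*c^2 - 4.26*c - 2.86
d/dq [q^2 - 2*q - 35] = 2*q - 2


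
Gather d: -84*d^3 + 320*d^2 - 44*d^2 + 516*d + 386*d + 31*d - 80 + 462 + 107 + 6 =-84*d^3 + 276*d^2 + 933*d + 495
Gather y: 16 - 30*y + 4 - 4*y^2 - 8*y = -4*y^2 - 38*y + 20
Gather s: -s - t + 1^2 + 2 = -s - t + 3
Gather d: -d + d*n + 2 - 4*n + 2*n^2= d*(n - 1) + 2*n^2 - 4*n + 2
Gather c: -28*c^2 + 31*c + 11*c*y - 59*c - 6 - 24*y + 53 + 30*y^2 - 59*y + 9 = -28*c^2 + c*(11*y - 28) + 30*y^2 - 83*y + 56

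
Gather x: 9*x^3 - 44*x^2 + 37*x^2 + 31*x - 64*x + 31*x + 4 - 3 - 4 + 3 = 9*x^3 - 7*x^2 - 2*x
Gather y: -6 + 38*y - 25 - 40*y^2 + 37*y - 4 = -40*y^2 + 75*y - 35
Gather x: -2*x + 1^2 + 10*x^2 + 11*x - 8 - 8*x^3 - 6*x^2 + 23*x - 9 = -8*x^3 + 4*x^2 + 32*x - 16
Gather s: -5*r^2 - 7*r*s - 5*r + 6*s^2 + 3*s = -5*r^2 - 5*r + 6*s^2 + s*(3 - 7*r)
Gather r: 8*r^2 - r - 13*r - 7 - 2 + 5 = 8*r^2 - 14*r - 4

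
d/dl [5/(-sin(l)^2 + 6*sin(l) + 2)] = 10*(sin(l) - 3)*cos(l)/(6*sin(l) + cos(l)^2 + 1)^2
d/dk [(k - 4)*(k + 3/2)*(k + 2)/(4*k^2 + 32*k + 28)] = (k^4 + 16*k^3 + 28*k^2 + 17*k + 19)/(4*(k^4 + 16*k^3 + 78*k^2 + 112*k + 49))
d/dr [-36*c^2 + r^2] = 2*r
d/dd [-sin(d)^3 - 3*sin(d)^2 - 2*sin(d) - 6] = (-6*sin(d) + 3*cos(d)^2 - 5)*cos(d)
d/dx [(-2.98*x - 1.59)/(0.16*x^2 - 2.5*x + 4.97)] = (0.4768*x^2 + 0.5088*x - 18.7856)/(0.0256*x^4 - 0.8*x^3 + 7.8404*x^2 - 24.85*x + 24.7009)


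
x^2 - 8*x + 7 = (x - 7)*(x - 1)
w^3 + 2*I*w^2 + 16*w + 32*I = (w - 4*I)*(w + 2*I)*(w + 4*I)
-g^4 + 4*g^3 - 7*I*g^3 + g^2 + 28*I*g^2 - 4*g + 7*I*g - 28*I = (g - 4)*(g + 7*I)*(I*g - I)*(I*g + I)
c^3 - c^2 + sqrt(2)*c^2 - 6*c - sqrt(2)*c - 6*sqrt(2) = (c - 3)*(c + 2)*(c + sqrt(2))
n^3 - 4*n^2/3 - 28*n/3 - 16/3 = (n - 4)*(n + 2/3)*(n + 2)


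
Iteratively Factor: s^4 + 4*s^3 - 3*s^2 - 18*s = (s + 3)*(s^3 + s^2 - 6*s) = s*(s + 3)*(s^2 + s - 6) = s*(s + 3)^2*(s - 2)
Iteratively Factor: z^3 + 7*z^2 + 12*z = (z + 3)*(z^2 + 4*z) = z*(z + 3)*(z + 4)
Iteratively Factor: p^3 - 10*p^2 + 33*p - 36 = (p - 4)*(p^2 - 6*p + 9) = (p - 4)*(p - 3)*(p - 3)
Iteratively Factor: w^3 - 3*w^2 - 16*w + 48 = (w + 4)*(w^2 - 7*w + 12) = (w - 3)*(w + 4)*(w - 4)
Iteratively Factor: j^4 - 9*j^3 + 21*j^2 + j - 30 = (j - 2)*(j^3 - 7*j^2 + 7*j + 15) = (j - 2)*(j + 1)*(j^2 - 8*j + 15) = (j - 5)*(j - 2)*(j + 1)*(j - 3)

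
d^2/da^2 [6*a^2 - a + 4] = 12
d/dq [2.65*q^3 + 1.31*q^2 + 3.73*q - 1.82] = 7.95*q^2 + 2.62*q + 3.73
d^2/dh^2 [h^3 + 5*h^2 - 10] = 6*h + 10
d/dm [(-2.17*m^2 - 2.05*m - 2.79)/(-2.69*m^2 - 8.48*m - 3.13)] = (12.8871*m^2 - 1.426*m - 17.2427)/(7.2361*m^4 + 45.6224*m^3 + 88.7498*m^2 + 53.0848*m + 9.7969)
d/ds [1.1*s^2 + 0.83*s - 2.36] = 2.2*s + 0.83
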